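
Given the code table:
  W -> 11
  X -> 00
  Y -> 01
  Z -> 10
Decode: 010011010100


Decoding:
01 -> Y
00 -> X
11 -> W
01 -> Y
01 -> Y
00 -> X


Result: YXWYYX


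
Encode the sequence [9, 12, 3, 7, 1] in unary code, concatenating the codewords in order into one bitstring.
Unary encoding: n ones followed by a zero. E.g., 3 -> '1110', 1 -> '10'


Encode each number as n ones followed by a terminating 0:
  9 -> 1111111110 (10 bits)
  12 -> 1111111111110 (13 bits)
  3 -> 1110 (4 bits)
  7 -> 11111110 (8 bits)
  1 -> 10 (2 bits)
Total length = 10 + 13 + 4 + 8 + 2 = 37 bits.

Unary([9, 12, 3, 7, 1]) = 1111111110111111111111011101111111010 (37 bits)


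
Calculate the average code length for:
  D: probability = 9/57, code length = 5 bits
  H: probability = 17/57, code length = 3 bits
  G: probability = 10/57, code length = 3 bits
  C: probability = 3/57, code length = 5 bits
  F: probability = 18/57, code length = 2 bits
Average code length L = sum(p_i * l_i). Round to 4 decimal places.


Weighted contributions p_i * l_i:
  D: (9/57) * 5 = 45/57
  H: (17/57) * 3 = 51/57
  G: (10/57) * 3 = 30/57
  C: (3/57) * 5 = 15/57
  F: (18/57) * 2 = 36/57
Sum = (45 + 51 + 30 + 15 + 36)/57 = 177/57

L = 177/57 = 3.1053 bits/symbol


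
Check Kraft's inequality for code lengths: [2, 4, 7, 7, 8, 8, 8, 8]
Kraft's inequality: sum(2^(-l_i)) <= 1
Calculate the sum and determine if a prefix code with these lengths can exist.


Sum = 2^(-2) + 2^(-4) + 2^(-7) + 2^(-7) + 2^(-8) + 2^(-8) + 2^(-8) + 2^(-8)
    = 0.25 + 0.0625 + 0.0078125 + 0.0078125 + 0.00390625 + 0.00390625 + 0.00390625 + 0.00390625
    = 88/256 = 0.34375
Since 0.34375 <= 1, Kraft's inequality IS satisfied.
A prefix code with these lengths CAN exist.

Kraft sum = 0.34375. Satisfied.


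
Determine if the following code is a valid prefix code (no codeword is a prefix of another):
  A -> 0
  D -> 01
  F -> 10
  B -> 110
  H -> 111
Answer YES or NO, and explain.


Checking each pair (does one codeword prefix another?):
  A='0' vs D='01': prefix -- VIOLATION

NO -- this is NOT a valid prefix code. A (0) is a prefix of D (01).


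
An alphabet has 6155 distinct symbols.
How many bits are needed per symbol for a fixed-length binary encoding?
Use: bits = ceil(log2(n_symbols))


log2(6155) = 12.5875
Bracket: 2^12 = 4096 < 6155 <= 2^13 = 8192
So ceil(log2(6155)) = 13

bits = ceil(log2(6155)) = ceil(12.5875) = 13 bits


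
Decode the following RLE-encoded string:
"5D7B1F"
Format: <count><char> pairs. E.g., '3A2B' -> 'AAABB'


Expanding each <count><char> pair:
  5D -> 'DDDDD'
  7B -> 'BBBBBBB'
  1F -> 'F'

Decoded = DDDDDBBBBBBBF


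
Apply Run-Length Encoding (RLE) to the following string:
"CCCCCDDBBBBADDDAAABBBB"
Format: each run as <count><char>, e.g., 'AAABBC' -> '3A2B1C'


Scanning runs left to right:
  i=0: run of 'C' x 5 -> '5C'
  i=5: run of 'D' x 2 -> '2D'
  i=7: run of 'B' x 4 -> '4B'
  i=11: run of 'A' x 1 -> '1A'
  i=12: run of 'D' x 3 -> '3D'
  i=15: run of 'A' x 3 -> '3A'
  i=18: run of 'B' x 4 -> '4B'

RLE = 5C2D4B1A3D3A4B


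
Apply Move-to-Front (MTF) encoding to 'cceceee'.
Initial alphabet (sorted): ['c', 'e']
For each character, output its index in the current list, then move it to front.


MTF encoding:
'c': index 0 in ['c', 'e'] -> ['c', 'e']
'c': index 0 in ['c', 'e'] -> ['c', 'e']
'e': index 1 in ['c', 'e'] -> ['e', 'c']
'c': index 1 in ['e', 'c'] -> ['c', 'e']
'e': index 1 in ['c', 'e'] -> ['e', 'c']
'e': index 0 in ['e', 'c'] -> ['e', 'c']
'e': index 0 in ['e', 'c'] -> ['e', 'c']


Output: [0, 0, 1, 1, 1, 0, 0]


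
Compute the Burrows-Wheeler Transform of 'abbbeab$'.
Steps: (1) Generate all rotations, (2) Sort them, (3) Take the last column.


Rotations (sorted):
  0: $abbbeab -> last char: b
  1: ab$abbbe -> last char: e
  2: abbbeab$ -> last char: $
  3: b$abbbea -> last char: a
  4: bbbeab$a -> last char: a
  5: bbeab$ab -> last char: b
  6: beab$abb -> last char: b
  7: eab$abbb -> last char: b


BWT = be$aabbb


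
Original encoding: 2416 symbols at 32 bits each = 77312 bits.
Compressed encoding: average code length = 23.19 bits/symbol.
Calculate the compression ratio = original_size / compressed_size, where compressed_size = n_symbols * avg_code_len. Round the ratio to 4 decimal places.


original_size = n_symbols * orig_bits = 2416 * 32 = 77312 bits
compressed_size = n_symbols * avg_code_len = 2416 * 23.19 = 56027.04 bits
ratio = original_size / compressed_size = 77312 / 56027.04 = 1.3799

Compression ratio = 1.3799


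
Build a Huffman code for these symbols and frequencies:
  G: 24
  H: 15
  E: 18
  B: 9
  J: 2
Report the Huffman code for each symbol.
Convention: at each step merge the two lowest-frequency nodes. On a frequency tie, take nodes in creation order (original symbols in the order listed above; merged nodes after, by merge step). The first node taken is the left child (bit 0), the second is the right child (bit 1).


Huffman tree construction:
Step 1: Merge J(2) + B(9) = 11
Step 2: Merge (J+B)(11) + H(15) = 26
Step 3: Merge E(18) + G(24) = 42
Step 4: Merge ((J+B)+H)(26) + (E+G)(42) = 68
Read each symbol's code off the tree from the root (left child = 0, right child = 1).

Codes:
  G: 11 (length 2)
  H: 01 (length 2)
  E: 10 (length 2)
  B: 001 (length 3)
  J: 000 (length 3)
Average code length: 147/68 = 2.1618 bits/symbol


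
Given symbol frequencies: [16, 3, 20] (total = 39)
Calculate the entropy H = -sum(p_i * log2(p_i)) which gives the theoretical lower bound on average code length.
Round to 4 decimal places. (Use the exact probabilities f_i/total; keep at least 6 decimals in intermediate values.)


Per-symbol terms -p_i * log2(p_i) with p_i = f_i/39:
  p = 16/39 = 0.410256: log2(p) = -1.285402, -p*log2(p) = 0.527345
  p = 3/39 = 0.076923: log2(p) = -3.700440, -p*log2(p) = 0.284649
  p = 20/39 = 0.512821: log2(p) = -0.963474, -p*log2(p) = 0.494089
H = 0.527345 + 0.284649 + 0.494089 = 1.306083

H = 1.3061 bits/symbol


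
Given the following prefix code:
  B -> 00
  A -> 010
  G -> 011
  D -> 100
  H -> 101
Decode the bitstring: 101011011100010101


Decoding step by step:
Bits 101 -> H
Bits 011 -> G
Bits 011 -> G
Bits 100 -> D
Bits 010 -> A
Bits 101 -> H


Decoded message: HGGDAH


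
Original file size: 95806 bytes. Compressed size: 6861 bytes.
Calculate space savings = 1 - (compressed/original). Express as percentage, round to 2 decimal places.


ratio = compressed/original = 6861/95806 = 0.071613
savings = 1 - ratio = 1 - 0.071613 = 0.928387
as a percentage: 0.928387 * 100 = 92.84%

Space savings = 1 - 6861/95806 = 92.84%


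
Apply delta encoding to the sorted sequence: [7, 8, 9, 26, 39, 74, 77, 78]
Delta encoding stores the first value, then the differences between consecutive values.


First value: 7
Deltas:
  8 - 7 = 1
  9 - 8 = 1
  26 - 9 = 17
  39 - 26 = 13
  74 - 39 = 35
  77 - 74 = 3
  78 - 77 = 1


Delta encoded: [7, 1, 1, 17, 13, 35, 3, 1]


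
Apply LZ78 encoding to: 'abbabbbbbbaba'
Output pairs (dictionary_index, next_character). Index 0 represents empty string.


LZ78 encoding steps:
Dictionary: {0: ''}
Step 1: w='' (idx 0), next='a' -> output (0, 'a'), add 'a' as idx 1
Step 2: w='' (idx 0), next='b' -> output (0, 'b'), add 'b' as idx 2
Step 3: w='b' (idx 2), next='a' -> output (2, 'a'), add 'ba' as idx 3
Step 4: w='b' (idx 2), next='b' -> output (2, 'b'), add 'bb' as idx 4
Step 5: w='bb' (idx 4), next='b' -> output (4, 'b'), add 'bbb' as idx 5
Step 6: w='ba' (idx 3), next='b' -> output (3, 'b'), add 'bab' as idx 6
Step 7: w='a' (idx 1), end of input -> output (1, '')


Encoded: [(0, 'a'), (0, 'b'), (2, 'a'), (2, 'b'), (4, 'b'), (3, 'b'), (1, '')]


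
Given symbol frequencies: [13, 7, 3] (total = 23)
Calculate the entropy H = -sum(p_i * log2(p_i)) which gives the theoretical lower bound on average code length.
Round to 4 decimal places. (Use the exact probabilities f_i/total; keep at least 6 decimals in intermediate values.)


Per-symbol terms -p_i * log2(p_i) with p_i = f_i/23:
  p = 13/23 = 0.565217: log2(p) = -0.823122, -p*log2(p) = 0.465243
  p = 7/23 = 0.304348: log2(p) = -1.716207, -p*log2(p) = 0.522324
  p = 3/23 = 0.130435: log2(p) = -2.938599, -p*log2(p) = 0.383296
H = 0.465243 + 0.522324 + 0.383296 = 1.370863

H = 1.3709 bits/symbol


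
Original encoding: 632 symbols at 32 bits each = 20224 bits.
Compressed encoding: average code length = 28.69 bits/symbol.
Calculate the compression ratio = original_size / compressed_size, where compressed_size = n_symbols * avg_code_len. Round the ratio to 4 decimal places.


original_size = n_symbols * orig_bits = 632 * 32 = 20224 bits
compressed_size = n_symbols * avg_code_len = 632 * 28.69 = 18132.08 bits
ratio = original_size / compressed_size = 20224 / 18132.08 = 1.1154

Compression ratio = 1.1154


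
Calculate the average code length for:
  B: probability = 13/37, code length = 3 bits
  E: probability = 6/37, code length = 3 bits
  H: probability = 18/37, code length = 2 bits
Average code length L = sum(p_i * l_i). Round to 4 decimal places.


Weighted contributions p_i * l_i:
  B: (13/37) * 3 = 39/37
  E: (6/37) * 3 = 18/37
  H: (18/37) * 2 = 36/37
Sum = (39 + 18 + 36)/37 = 93/37

L = 93/37 = 2.5135 bits/symbol


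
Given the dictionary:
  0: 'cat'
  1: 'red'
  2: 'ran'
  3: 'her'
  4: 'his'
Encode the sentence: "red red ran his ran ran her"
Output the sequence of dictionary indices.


Look up each word in the dictionary:
  'red' -> 1
  'red' -> 1
  'ran' -> 2
  'his' -> 4
  'ran' -> 2
  'ran' -> 2
  'her' -> 3

Encoded: [1, 1, 2, 4, 2, 2, 3]


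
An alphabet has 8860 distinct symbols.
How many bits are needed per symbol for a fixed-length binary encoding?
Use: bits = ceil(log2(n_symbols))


log2(8860) = 13.1131
Bracket: 2^13 = 8192 < 8860 <= 2^14 = 16384
So ceil(log2(8860)) = 14

bits = ceil(log2(8860)) = ceil(13.1131) = 14 bits


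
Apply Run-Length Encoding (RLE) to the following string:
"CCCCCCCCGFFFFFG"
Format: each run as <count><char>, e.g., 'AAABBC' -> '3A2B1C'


Scanning runs left to right:
  i=0: run of 'C' x 8 -> '8C'
  i=8: run of 'G' x 1 -> '1G'
  i=9: run of 'F' x 5 -> '5F'
  i=14: run of 'G' x 1 -> '1G'

RLE = 8C1G5F1G


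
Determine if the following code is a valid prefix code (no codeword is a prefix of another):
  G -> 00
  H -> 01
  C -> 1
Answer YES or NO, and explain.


Checking each pair (does one codeword prefix another?):
  G='00' vs H='01': no prefix
  G='00' vs C='1': no prefix
  H='01' vs G='00': no prefix
  H='01' vs C='1': no prefix
  C='1' vs G='00': no prefix
  C='1' vs H='01': no prefix
No violation found over all pairs.

YES -- this is a valid prefix code. No codeword is a prefix of any other codeword.


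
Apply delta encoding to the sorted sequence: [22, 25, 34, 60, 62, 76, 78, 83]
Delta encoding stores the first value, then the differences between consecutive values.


First value: 22
Deltas:
  25 - 22 = 3
  34 - 25 = 9
  60 - 34 = 26
  62 - 60 = 2
  76 - 62 = 14
  78 - 76 = 2
  83 - 78 = 5


Delta encoded: [22, 3, 9, 26, 2, 14, 2, 5]


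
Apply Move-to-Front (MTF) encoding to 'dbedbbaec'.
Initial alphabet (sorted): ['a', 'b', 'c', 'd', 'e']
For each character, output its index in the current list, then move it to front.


MTF encoding:
'd': index 3 in ['a', 'b', 'c', 'd', 'e'] -> ['d', 'a', 'b', 'c', 'e']
'b': index 2 in ['d', 'a', 'b', 'c', 'e'] -> ['b', 'd', 'a', 'c', 'e']
'e': index 4 in ['b', 'd', 'a', 'c', 'e'] -> ['e', 'b', 'd', 'a', 'c']
'd': index 2 in ['e', 'b', 'd', 'a', 'c'] -> ['d', 'e', 'b', 'a', 'c']
'b': index 2 in ['d', 'e', 'b', 'a', 'c'] -> ['b', 'd', 'e', 'a', 'c']
'b': index 0 in ['b', 'd', 'e', 'a', 'c'] -> ['b', 'd', 'e', 'a', 'c']
'a': index 3 in ['b', 'd', 'e', 'a', 'c'] -> ['a', 'b', 'd', 'e', 'c']
'e': index 3 in ['a', 'b', 'd', 'e', 'c'] -> ['e', 'a', 'b', 'd', 'c']
'c': index 4 in ['e', 'a', 'b', 'd', 'c'] -> ['c', 'e', 'a', 'b', 'd']


Output: [3, 2, 4, 2, 2, 0, 3, 3, 4]


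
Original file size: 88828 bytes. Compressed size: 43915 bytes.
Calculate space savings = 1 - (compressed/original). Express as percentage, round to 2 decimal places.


ratio = compressed/original = 43915/88828 = 0.494382
savings = 1 - ratio = 1 - 0.494382 = 0.505618
as a percentage: 0.505618 * 100 = 50.56%

Space savings = 1 - 43915/88828 = 50.56%


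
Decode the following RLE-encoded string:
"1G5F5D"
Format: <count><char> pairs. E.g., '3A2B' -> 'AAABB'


Expanding each <count><char> pair:
  1G -> 'G'
  5F -> 'FFFFF'
  5D -> 'DDDDD'

Decoded = GFFFFFDDDDD


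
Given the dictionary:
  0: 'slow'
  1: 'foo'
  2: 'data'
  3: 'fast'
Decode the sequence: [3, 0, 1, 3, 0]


Look up each index in the dictionary:
  3 -> 'fast'
  0 -> 'slow'
  1 -> 'foo'
  3 -> 'fast'
  0 -> 'slow'

Decoded: "fast slow foo fast slow"


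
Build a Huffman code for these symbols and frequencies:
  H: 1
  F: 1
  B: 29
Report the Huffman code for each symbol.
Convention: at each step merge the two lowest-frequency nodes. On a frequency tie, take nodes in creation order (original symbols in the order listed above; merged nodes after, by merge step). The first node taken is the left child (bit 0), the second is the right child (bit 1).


Huffman tree construction:
Step 1: Merge H(1) + F(1) = 2
Step 2: Merge (H+F)(2) + B(29) = 31
Read each symbol's code off the tree from the root (left child = 0, right child = 1).

Codes:
  H: 00 (length 2)
  F: 01 (length 2)
  B: 1 (length 1)
Average code length: 33/31 = 1.0645 bits/symbol


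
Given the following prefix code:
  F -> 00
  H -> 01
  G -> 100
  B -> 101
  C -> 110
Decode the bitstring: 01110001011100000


Decoding step by step:
Bits 01 -> H
Bits 110 -> C
Bits 00 -> F
Bits 101 -> B
Bits 110 -> C
Bits 00 -> F
Bits 00 -> F


Decoded message: HCFBCFF


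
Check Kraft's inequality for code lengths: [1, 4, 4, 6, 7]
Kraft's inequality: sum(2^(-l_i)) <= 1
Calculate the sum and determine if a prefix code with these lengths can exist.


Sum = 2^(-1) + 2^(-4) + 2^(-4) + 2^(-6) + 2^(-7)
    = 0.5 + 0.0625 + 0.0625 + 0.015625 + 0.0078125
    = 83/128 = 0.6484375
Since 0.6484375 <= 1, Kraft's inequality IS satisfied.
A prefix code with these lengths CAN exist.

Kraft sum = 0.6484375. Satisfied.


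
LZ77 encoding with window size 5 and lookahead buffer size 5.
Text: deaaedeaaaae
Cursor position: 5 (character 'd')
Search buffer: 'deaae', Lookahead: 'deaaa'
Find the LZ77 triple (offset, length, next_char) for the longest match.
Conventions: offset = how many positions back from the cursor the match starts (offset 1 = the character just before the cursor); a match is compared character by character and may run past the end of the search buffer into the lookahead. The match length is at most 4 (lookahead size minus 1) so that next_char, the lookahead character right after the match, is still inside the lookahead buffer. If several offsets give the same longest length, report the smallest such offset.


Try each offset into the search buffer:
  offset=1 (pos 4, char 'e'): match length 0
  offset=2 (pos 3, char 'a'): match length 0
  offset=3 (pos 2, char 'a'): match length 0
  offset=4 (pos 1, char 'e'): match length 0
  offset=5 (pos 0, char 'd'): match length 4
Longest match has length 4 at offset 5.
next_char = character at position 5 + 4 = 9 -> 'a'

Best match: offset=5, length=4 (matching 'deaa' starting at position 0)
LZ77 triple: (5, 4, 'a')


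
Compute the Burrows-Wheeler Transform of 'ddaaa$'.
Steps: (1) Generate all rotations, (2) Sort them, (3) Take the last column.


Rotations (sorted):
  0: $ddaaa -> last char: a
  1: a$ddaa -> last char: a
  2: aa$dda -> last char: a
  3: aaa$dd -> last char: d
  4: daaa$d -> last char: d
  5: ddaaa$ -> last char: $


BWT = aaadd$


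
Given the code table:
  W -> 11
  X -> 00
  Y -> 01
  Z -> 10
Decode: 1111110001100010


Decoding:
11 -> W
11 -> W
11 -> W
00 -> X
01 -> Y
10 -> Z
00 -> X
10 -> Z


Result: WWWXYZXZ


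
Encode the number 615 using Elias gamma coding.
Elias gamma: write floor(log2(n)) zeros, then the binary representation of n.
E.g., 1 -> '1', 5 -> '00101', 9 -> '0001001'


num_bits = floor(log2(615)) + 1 = 10
leading_zeros = num_bits - 1 = 9
binary(615) = 1001100111

Elias gamma(615) = '000000000' + '1001100111' = 0000000001001100111 (19 bits)


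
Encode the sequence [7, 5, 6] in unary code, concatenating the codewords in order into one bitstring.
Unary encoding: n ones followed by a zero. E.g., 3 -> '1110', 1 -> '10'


Encode each number as n ones followed by a terminating 0:
  7 -> 11111110 (8 bits)
  5 -> 111110 (6 bits)
  6 -> 1111110 (7 bits)
Total length = 8 + 6 + 7 = 21 bits.

Unary([7, 5, 6]) = 111111101111101111110 (21 bits)


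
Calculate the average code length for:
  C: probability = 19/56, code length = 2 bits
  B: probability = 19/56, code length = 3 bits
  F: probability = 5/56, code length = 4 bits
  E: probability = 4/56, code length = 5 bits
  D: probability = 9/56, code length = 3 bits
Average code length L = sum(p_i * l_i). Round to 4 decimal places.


Weighted contributions p_i * l_i:
  C: (19/56) * 2 = 38/56
  B: (19/56) * 3 = 57/56
  F: (5/56) * 4 = 20/56
  E: (4/56) * 5 = 20/56
  D: (9/56) * 3 = 27/56
Sum = (38 + 57 + 20 + 20 + 27)/56 = 162/56

L = 162/56 = 2.8929 bits/symbol


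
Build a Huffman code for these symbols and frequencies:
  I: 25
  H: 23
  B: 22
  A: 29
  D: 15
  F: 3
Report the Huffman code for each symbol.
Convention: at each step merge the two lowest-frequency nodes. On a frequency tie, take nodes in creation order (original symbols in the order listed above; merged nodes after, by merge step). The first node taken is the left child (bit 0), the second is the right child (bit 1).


Huffman tree construction:
Step 1: Merge F(3) + D(15) = 18
Step 2: Merge (F+D)(18) + B(22) = 40
Step 3: Merge H(23) + I(25) = 48
Step 4: Merge A(29) + ((F+D)+B)(40) = 69
Step 5: Merge (H+I)(48) + (A+((F+D)+B))(69) = 117
Read each symbol's code off the tree from the root (left child = 0, right child = 1).

Codes:
  I: 01 (length 2)
  H: 00 (length 2)
  B: 111 (length 3)
  A: 10 (length 2)
  D: 1101 (length 4)
  F: 1100 (length 4)
Average code length: 292/117 = 2.4957 bits/symbol


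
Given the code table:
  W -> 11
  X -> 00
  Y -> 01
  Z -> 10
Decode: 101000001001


Decoding:
10 -> Z
10 -> Z
00 -> X
00 -> X
10 -> Z
01 -> Y


Result: ZZXXZY


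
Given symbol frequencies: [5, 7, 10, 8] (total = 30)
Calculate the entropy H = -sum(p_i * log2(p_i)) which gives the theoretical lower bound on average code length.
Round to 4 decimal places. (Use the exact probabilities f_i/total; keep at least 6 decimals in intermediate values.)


Per-symbol terms -p_i * log2(p_i) with p_i = f_i/30:
  p = 5/30 = 0.166667: log2(p) = -2.584963, -p*log2(p) = 0.430827
  p = 7/30 = 0.233333: log2(p) = -2.099536, -p*log2(p) = 0.489892
  p = 10/30 = 0.333333: log2(p) = -1.584963, -p*log2(p) = 0.528321
  p = 8/30 = 0.266667: log2(p) = -1.906891, -p*log2(p) = 0.508504
H = 0.430827 + 0.489892 + 0.528321 + 0.508504 = 1.957544

H = 1.9575 bits/symbol


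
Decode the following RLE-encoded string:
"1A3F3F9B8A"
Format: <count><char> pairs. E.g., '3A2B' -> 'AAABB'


Expanding each <count><char> pair:
  1A -> 'A'
  3F -> 'FFF'
  3F -> 'FFF'
  9B -> 'BBBBBBBBB'
  8A -> 'AAAAAAAA'

Decoded = AFFFFFFBBBBBBBBBAAAAAAAA


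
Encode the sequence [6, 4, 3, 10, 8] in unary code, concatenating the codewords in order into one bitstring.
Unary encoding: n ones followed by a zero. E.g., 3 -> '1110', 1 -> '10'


Encode each number as n ones followed by a terminating 0:
  6 -> 1111110 (7 bits)
  4 -> 11110 (5 bits)
  3 -> 1110 (4 bits)
  10 -> 11111111110 (11 bits)
  8 -> 111111110 (9 bits)
Total length = 7 + 5 + 4 + 11 + 9 = 36 bits.

Unary([6, 4, 3, 10, 8]) = 111111011110111011111111110111111110 (36 bits)


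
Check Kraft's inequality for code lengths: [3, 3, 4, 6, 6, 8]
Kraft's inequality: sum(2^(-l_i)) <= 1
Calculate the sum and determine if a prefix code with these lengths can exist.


Sum = 2^(-3) + 2^(-3) + 2^(-4) + 2^(-6) + 2^(-6) + 2^(-8)
    = 0.125 + 0.125 + 0.0625 + 0.015625 + 0.015625 + 0.00390625
    = 89/256 = 0.34765625
Since 0.34765625 <= 1, Kraft's inequality IS satisfied.
A prefix code with these lengths CAN exist.

Kraft sum = 0.34765625. Satisfied.


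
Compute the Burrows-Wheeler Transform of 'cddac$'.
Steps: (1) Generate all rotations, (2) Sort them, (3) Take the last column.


Rotations (sorted):
  0: $cddac -> last char: c
  1: ac$cdd -> last char: d
  2: c$cdda -> last char: a
  3: cddac$ -> last char: $
  4: dac$cd -> last char: d
  5: ddac$c -> last char: c


BWT = cda$dc


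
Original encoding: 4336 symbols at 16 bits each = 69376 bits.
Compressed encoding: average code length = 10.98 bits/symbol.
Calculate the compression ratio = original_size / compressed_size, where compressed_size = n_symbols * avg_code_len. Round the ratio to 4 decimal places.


original_size = n_symbols * orig_bits = 4336 * 16 = 69376 bits
compressed_size = n_symbols * avg_code_len = 4336 * 10.98 = 47609.28 bits
ratio = original_size / compressed_size = 69376 / 47609.28 = 1.4572

Compression ratio = 1.4572


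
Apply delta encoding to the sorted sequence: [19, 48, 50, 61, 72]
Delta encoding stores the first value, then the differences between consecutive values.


First value: 19
Deltas:
  48 - 19 = 29
  50 - 48 = 2
  61 - 50 = 11
  72 - 61 = 11


Delta encoded: [19, 29, 2, 11, 11]


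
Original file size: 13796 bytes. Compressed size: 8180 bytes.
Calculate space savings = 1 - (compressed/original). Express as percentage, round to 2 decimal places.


ratio = compressed/original = 8180/13796 = 0.592925
savings = 1 - ratio = 1 - 0.592925 = 0.407075
as a percentage: 0.407075 * 100 = 40.71%

Space savings = 1 - 8180/13796 = 40.71%


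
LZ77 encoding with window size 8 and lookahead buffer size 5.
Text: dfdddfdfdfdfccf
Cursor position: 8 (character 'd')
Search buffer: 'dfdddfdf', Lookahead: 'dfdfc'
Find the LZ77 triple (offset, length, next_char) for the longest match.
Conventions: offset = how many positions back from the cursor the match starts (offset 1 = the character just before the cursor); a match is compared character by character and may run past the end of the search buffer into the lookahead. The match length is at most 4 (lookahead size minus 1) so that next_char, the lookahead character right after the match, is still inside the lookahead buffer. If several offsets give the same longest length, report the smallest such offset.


Try each offset into the search buffer:
  offset=1 (pos 7, char 'f'): match length 0
  offset=2 (pos 6, char 'd'): match length 4
  offset=3 (pos 5, char 'f'): match length 0
  offset=4 (pos 4, char 'd'): match length 4
  offset=5 (pos 3, char 'd'): match length 1
  offset=6 (pos 2, char 'd'): match length 1
  offset=7 (pos 1, char 'f'): match length 0
  offset=8 (pos 0, char 'd'): match length 3
Longest match has length 4, found at offsets 2, 4; take the smallest, offset 2.
next_char = character at position 8 + 4 = 12 -> 'c'

Best match: offset=2, length=4 (matching 'dfdf' starting at position 6)
LZ77 triple: (2, 4, 'c')


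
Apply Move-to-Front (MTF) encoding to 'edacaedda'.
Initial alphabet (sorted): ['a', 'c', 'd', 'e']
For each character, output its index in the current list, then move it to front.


MTF encoding:
'e': index 3 in ['a', 'c', 'd', 'e'] -> ['e', 'a', 'c', 'd']
'd': index 3 in ['e', 'a', 'c', 'd'] -> ['d', 'e', 'a', 'c']
'a': index 2 in ['d', 'e', 'a', 'c'] -> ['a', 'd', 'e', 'c']
'c': index 3 in ['a', 'd', 'e', 'c'] -> ['c', 'a', 'd', 'e']
'a': index 1 in ['c', 'a', 'd', 'e'] -> ['a', 'c', 'd', 'e']
'e': index 3 in ['a', 'c', 'd', 'e'] -> ['e', 'a', 'c', 'd']
'd': index 3 in ['e', 'a', 'c', 'd'] -> ['d', 'e', 'a', 'c']
'd': index 0 in ['d', 'e', 'a', 'c'] -> ['d', 'e', 'a', 'c']
'a': index 2 in ['d', 'e', 'a', 'c'] -> ['a', 'd', 'e', 'c']


Output: [3, 3, 2, 3, 1, 3, 3, 0, 2]


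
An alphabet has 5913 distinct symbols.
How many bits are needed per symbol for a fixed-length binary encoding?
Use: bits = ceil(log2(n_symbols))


log2(5913) = 12.5297
Bracket: 2^12 = 4096 < 5913 <= 2^13 = 8192
So ceil(log2(5913)) = 13

bits = ceil(log2(5913)) = ceil(12.5297) = 13 bits


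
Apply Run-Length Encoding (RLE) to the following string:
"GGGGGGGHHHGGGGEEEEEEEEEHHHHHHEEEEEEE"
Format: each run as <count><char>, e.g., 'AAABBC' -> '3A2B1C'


Scanning runs left to right:
  i=0: run of 'G' x 7 -> '7G'
  i=7: run of 'H' x 3 -> '3H'
  i=10: run of 'G' x 4 -> '4G'
  i=14: run of 'E' x 9 -> '9E'
  i=23: run of 'H' x 6 -> '6H'
  i=29: run of 'E' x 7 -> '7E'

RLE = 7G3H4G9E6H7E


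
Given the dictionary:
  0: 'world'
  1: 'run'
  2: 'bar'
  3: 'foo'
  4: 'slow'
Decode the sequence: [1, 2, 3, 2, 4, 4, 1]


Look up each index in the dictionary:
  1 -> 'run'
  2 -> 'bar'
  3 -> 'foo'
  2 -> 'bar'
  4 -> 'slow'
  4 -> 'slow'
  1 -> 'run'

Decoded: "run bar foo bar slow slow run"


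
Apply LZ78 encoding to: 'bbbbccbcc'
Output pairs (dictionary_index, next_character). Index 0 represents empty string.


LZ78 encoding steps:
Dictionary: {0: ''}
Step 1: w='' (idx 0), next='b' -> output (0, 'b'), add 'b' as idx 1
Step 2: w='b' (idx 1), next='b' -> output (1, 'b'), add 'bb' as idx 2
Step 3: w='b' (idx 1), next='c' -> output (1, 'c'), add 'bc' as idx 3
Step 4: w='' (idx 0), next='c' -> output (0, 'c'), add 'c' as idx 4
Step 5: w='bc' (idx 3), next='c' -> output (3, 'c'), add 'bcc' as idx 5


Encoded: [(0, 'b'), (1, 'b'), (1, 'c'), (0, 'c'), (3, 'c')]


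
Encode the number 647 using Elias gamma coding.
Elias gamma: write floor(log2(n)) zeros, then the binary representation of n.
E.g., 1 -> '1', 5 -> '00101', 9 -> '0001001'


num_bits = floor(log2(647)) + 1 = 10
leading_zeros = num_bits - 1 = 9
binary(647) = 1010000111

Elias gamma(647) = '000000000' + '1010000111' = 0000000001010000111 (19 bits)


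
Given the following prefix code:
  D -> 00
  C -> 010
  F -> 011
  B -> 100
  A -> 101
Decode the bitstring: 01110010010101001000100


Decoding step by step:
Bits 011 -> F
Bits 100 -> B
Bits 100 -> B
Bits 101 -> A
Bits 010 -> C
Bits 010 -> C
Bits 00 -> D
Bits 100 -> B


Decoded message: FBBACCDB


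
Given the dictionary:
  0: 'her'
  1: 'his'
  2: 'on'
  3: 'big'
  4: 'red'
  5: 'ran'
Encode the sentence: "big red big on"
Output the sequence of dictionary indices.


Look up each word in the dictionary:
  'big' -> 3
  'red' -> 4
  'big' -> 3
  'on' -> 2

Encoded: [3, 4, 3, 2]


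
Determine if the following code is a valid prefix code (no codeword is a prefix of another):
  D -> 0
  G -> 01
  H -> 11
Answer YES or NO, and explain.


Checking each pair (does one codeword prefix another?):
  D='0' vs G='01': prefix -- VIOLATION

NO -- this is NOT a valid prefix code. D (0) is a prefix of G (01).


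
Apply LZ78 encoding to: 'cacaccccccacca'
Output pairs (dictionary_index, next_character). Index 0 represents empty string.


LZ78 encoding steps:
Dictionary: {0: ''}
Step 1: w='' (idx 0), next='c' -> output (0, 'c'), add 'c' as idx 1
Step 2: w='' (idx 0), next='a' -> output (0, 'a'), add 'a' as idx 2
Step 3: w='c' (idx 1), next='a' -> output (1, 'a'), add 'ca' as idx 3
Step 4: w='c' (idx 1), next='c' -> output (1, 'c'), add 'cc' as idx 4
Step 5: w='cc' (idx 4), next='c' -> output (4, 'c'), add 'ccc' as idx 5
Step 6: w='ca' (idx 3), next='c' -> output (3, 'c'), add 'cac' as idx 6
Step 7: w='ca' (idx 3), end of input -> output (3, '')


Encoded: [(0, 'c'), (0, 'a'), (1, 'a'), (1, 'c'), (4, 'c'), (3, 'c'), (3, '')]


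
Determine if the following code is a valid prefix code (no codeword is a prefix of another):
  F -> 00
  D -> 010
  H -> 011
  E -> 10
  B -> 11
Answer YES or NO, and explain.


Checking each pair (does one codeword prefix another?):
  F='00' vs D='010': no prefix
  F='00' vs H='011': no prefix
  F='00' vs E='10': no prefix
  F='00' vs B='11': no prefix
  D='010' vs F='00': no prefix
  D='010' vs H='011': no prefix
  D='010' vs E='10': no prefix
  D='010' vs B='11': no prefix
  H='011' vs F='00': no prefix
  H='011' vs D='010': no prefix
  H='011' vs E='10': no prefix
  H='011' vs B='11': no prefix
  E='10' vs F='00': no prefix
  E='10' vs D='010': no prefix
  E='10' vs H='011': no prefix
  E='10' vs B='11': no prefix
  B='11' vs F='00': no prefix
  B='11' vs D='010': no prefix
  B='11' vs H='011': no prefix
  B='11' vs E='10': no prefix
No violation found over all pairs.

YES -- this is a valid prefix code. No codeword is a prefix of any other codeword.


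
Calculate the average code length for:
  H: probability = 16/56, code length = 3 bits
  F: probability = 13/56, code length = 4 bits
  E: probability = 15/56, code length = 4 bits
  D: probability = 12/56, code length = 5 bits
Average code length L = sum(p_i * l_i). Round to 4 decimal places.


Weighted contributions p_i * l_i:
  H: (16/56) * 3 = 48/56
  F: (13/56) * 4 = 52/56
  E: (15/56) * 4 = 60/56
  D: (12/56) * 5 = 60/56
Sum = (48 + 52 + 60 + 60)/56 = 220/56

L = 220/56 = 3.9286 bits/symbol


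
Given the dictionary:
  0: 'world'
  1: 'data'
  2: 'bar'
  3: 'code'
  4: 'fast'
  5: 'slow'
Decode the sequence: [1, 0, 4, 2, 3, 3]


Look up each index in the dictionary:
  1 -> 'data'
  0 -> 'world'
  4 -> 'fast'
  2 -> 'bar'
  3 -> 'code'
  3 -> 'code'

Decoded: "data world fast bar code code"


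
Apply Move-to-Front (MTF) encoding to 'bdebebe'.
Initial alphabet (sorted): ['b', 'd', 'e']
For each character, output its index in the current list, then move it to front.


MTF encoding:
'b': index 0 in ['b', 'd', 'e'] -> ['b', 'd', 'e']
'd': index 1 in ['b', 'd', 'e'] -> ['d', 'b', 'e']
'e': index 2 in ['d', 'b', 'e'] -> ['e', 'd', 'b']
'b': index 2 in ['e', 'd', 'b'] -> ['b', 'e', 'd']
'e': index 1 in ['b', 'e', 'd'] -> ['e', 'b', 'd']
'b': index 1 in ['e', 'b', 'd'] -> ['b', 'e', 'd']
'e': index 1 in ['b', 'e', 'd'] -> ['e', 'b', 'd']


Output: [0, 1, 2, 2, 1, 1, 1]


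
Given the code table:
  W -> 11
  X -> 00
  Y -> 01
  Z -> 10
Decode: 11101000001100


Decoding:
11 -> W
10 -> Z
10 -> Z
00 -> X
00 -> X
11 -> W
00 -> X


Result: WZZXXWX


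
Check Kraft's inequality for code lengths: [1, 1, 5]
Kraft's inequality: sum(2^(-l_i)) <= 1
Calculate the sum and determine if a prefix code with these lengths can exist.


Sum = 2^(-1) + 2^(-1) + 2^(-5)
    = 0.5 + 0.5 + 0.03125
    = 33/32 = 1.03125
Since 1.03125 > 1, Kraft's inequality is NOT satisfied.
A prefix code with these lengths CANNOT exist.

Kraft sum = 1.03125. Not satisfied.


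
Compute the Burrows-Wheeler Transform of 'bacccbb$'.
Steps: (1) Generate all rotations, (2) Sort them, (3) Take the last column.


Rotations (sorted):
  0: $bacccbb -> last char: b
  1: acccbb$b -> last char: b
  2: b$bacccb -> last char: b
  3: bacccbb$ -> last char: $
  4: bb$baccc -> last char: c
  5: cbb$bacc -> last char: c
  6: ccbb$bac -> last char: c
  7: cccbb$ba -> last char: a


BWT = bbb$ccca


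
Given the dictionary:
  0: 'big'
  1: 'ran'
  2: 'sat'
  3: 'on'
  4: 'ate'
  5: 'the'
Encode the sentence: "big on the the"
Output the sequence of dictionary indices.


Look up each word in the dictionary:
  'big' -> 0
  'on' -> 3
  'the' -> 5
  'the' -> 5

Encoded: [0, 3, 5, 5]


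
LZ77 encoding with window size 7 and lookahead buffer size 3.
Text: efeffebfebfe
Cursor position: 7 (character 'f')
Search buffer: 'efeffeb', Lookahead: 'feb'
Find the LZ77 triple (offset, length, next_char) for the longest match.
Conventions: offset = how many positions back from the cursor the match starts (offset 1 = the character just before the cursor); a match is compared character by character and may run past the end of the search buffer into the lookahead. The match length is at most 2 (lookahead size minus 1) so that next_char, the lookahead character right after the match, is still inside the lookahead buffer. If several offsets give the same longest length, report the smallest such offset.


Try each offset into the search buffer:
  offset=1 (pos 6, char 'b'): match length 0
  offset=2 (pos 5, char 'e'): match length 0
  offset=3 (pos 4, char 'f'): match length 2
  offset=4 (pos 3, char 'f'): match length 1
  offset=5 (pos 2, char 'e'): match length 0
  offset=6 (pos 1, char 'f'): match length 2
  offset=7 (pos 0, char 'e'): match length 0
Longest match has length 2, found at offsets 3, 6; take the smallest, offset 3.
next_char = character at position 7 + 2 = 9 -> 'b'

Best match: offset=3, length=2 (matching 'fe' starting at position 4)
LZ77 triple: (3, 2, 'b')


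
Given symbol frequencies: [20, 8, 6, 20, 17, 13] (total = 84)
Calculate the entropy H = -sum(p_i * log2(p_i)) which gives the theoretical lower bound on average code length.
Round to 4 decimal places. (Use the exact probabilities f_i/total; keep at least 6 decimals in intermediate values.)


Per-symbol terms -p_i * log2(p_i) with p_i = f_i/84:
  p = 20/84 = 0.238095: log2(p) = -2.070389, -p*log2(p) = 0.492950
  p = 8/84 = 0.095238: log2(p) = -3.392317, -p*log2(p) = 0.323078
  p = 6/84 = 0.071429: log2(p) = -3.807355, -p*log2(p) = 0.271954
  p = 20/84 = 0.238095: log2(p) = -2.070389, -p*log2(p) = 0.492950
  p = 17/84 = 0.202381: log2(p) = -2.304855, -p*log2(p) = 0.466459
  p = 13/84 = 0.154762: log2(p) = -2.691878, -p*log2(p) = 0.416600
H = 0.492950 + 0.323078 + 0.271954 + 0.492950 + 0.466459 + 0.416600 = 2.463991

H = 2.464 bits/symbol


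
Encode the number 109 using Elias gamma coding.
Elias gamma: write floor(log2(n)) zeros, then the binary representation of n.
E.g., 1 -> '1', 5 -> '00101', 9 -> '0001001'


num_bits = floor(log2(109)) + 1 = 7
leading_zeros = num_bits - 1 = 6
binary(109) = 1101101

Elias gamma(109) = '000000' + '1101101' = 0000001101101 (13 bits)


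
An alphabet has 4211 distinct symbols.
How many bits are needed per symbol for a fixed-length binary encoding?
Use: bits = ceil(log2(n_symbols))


log2(4211) = 12.0399
Bracket: 2^12 = 4096 < 4211 <= 2^13 = 8192
So ceil(log2(4211)) = 13

bits = ceil(log2(4211)) = ceil(12.0399) = 13 bits


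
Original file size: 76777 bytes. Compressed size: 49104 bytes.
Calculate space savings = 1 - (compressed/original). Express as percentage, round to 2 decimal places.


ratio = compressed/original = 49104/76777 = 0.639567
savings = 1 - ratio = 1 - 0.639567 = 0.360433
as a percentage: 0.360433 * 100 = 36.04%

Space savings = 1 - 49104/76777 = 36.04%


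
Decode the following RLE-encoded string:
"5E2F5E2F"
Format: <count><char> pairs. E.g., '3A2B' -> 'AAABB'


Expanding each <count><char> pair:
  5E -> 'EEEEE'
  2F -> 'FF'
  5E -> 'EEEEE'
  2F -> 'FF'

Decoded = EEEEEFFEEEEEFF


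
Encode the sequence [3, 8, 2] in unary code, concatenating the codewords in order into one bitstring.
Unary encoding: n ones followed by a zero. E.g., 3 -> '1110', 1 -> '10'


Encode each number as n ones followed by a terminating 0:
  3 -> 1110 (4 bits)
  8 -> 111111110 (9 bits)
  2 -> 110 (3 bits)
Total length = 4 + 9 + 3 = 16 bits.

Unary([3, 8, 2]) = 1110111111110110 (16 bits)


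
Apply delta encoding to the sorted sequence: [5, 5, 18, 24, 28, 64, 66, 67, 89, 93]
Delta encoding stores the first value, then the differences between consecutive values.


First value: 5
Deltas:
  5 - 5 = 0
  18 - 5 = 13
  24 - 18 = 6
  28 - 24 = 4
  64 - 28 = 36
  66 - 64 = 2
  67 - 66 = 1
  89 - 67 = 22
  93 - 89 = 4


Delta encoded: [5, 0, 13, 6, 4, 36, 2, 1, 22, 4]


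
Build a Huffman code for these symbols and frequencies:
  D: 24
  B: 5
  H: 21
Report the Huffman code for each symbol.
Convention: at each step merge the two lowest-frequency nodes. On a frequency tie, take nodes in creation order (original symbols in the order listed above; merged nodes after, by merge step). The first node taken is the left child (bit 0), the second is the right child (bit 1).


Huffman tree construction:
Step 1: Merge B(5) + H(21) = 26
Step 2: Merge D(24) + (B+H)(26) = 50
Read each symbol's code off the tree from the root (left child = 0, right child = 1).

Codes:
  D: 0 (length 1)
  B: 10 (length 2)
  H: 11 (length 2)
Average code length: 76/50 = 1.5200 bits/symbol


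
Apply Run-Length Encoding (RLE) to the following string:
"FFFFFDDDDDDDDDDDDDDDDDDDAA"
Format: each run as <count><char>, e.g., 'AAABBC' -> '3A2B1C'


Scanning runs left to right:
  i=0: run of 'F' x 5 -> '5F'
  i=5: run of 'D' x 19 -> '19D'
  i=24: run of 'A' x 2 -> '2A'

RLE = 5F19D2A


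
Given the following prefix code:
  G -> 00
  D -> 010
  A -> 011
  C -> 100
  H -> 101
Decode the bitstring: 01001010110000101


Decoding step by step:
Bits 010 -> D
Bits 010 -> D
Bits 101 -> H
Bits 100 -> C
Bits 00 -> G
Bits 101 -> H


Decoded message: DDHCGH


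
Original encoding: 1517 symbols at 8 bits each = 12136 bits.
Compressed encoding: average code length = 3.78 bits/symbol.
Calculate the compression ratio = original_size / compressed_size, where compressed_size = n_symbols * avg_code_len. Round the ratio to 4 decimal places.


original_size = n_symbols * orig_bits = 1517 * 8 = 12136 bits
compressed_size = n_symbols * avg_code_len = 1517 * 3.78 = 5734.26 bits
ratio = original_size / compressed_size = 12136 / 5734.26 = 2.1164

Compression ratio = 2.1164


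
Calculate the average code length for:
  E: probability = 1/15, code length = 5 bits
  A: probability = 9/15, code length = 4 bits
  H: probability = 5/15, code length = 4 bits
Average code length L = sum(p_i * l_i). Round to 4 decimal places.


Weighted contributions p_i * l_i:
  E: (1/15) * 5 = 5/15
  A: (9/15) * 4 = 36/15
  H: (5/15) * 4 = 20/15
Sum = (5 + 36 + 20)/15 = 61/15

L = 61/15 = 4.0667 bits/symbol


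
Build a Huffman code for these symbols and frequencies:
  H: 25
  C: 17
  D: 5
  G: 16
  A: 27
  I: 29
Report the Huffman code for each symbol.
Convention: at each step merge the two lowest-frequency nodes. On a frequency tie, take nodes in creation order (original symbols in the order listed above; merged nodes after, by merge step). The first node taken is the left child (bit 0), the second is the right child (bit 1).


Huffman tree construction:
Step 1: Merge D(5) + G(16) = 21
Step 2: Merge C(17) + (D+G)(21) = 38
Step 3: Merge H(25) + A(27) = 52
Step 4: Merge I(29) + (C+(D+G))(38) = 67
Step 5: Merge (H+A)(52) + (I+(C+(D+G)))(67) = 119
Read each symbol's code off the tree from the root (left child = 0, right child = 1).

Codes:
  H: 00 (length 2)
  C: 110 (length 3)
  D: 1110 (length 4)
  G: 1111 (length 4)
  A: 01 (length 2)
  I: 10 (length 2)
Average code length: 297/119 = 2.4958 bits/symbol


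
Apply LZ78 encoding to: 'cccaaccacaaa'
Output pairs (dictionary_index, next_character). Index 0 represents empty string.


LZ78 encoding steps:
Dictionary: {0: ''}
Step 1: w='' (idx 0), next='c' -> output (0, 'c'), add 'c' as idx 1
Step 2: w='c' (idx 1), next='c' -> output (1, 'c'), add 'cc' as idx 2
Step 3: w='' (idx 0), next='a' -> output (0, 'a'), add 'a' as idx 3
Step 4: w='a' (idx 3), next='c' -> output (3, 'c'), add 'ac' as idx 4
Step 5: w='c' (idx 1), next='a' -> output (1, 'a'), add 'ca' as idx 5
Step 6: w='ca' (idx 5), next='a' -> output (5, 'a'), add 'caa' as idx 6
Step 7: w='a' (idx 3), end of input -> output (3, '')


Encoded: [(0, 'c'), (1, 'c'), (0, 'a'), (3, 'c'), (1, 'a'), (5, 'a'), (3, '')]


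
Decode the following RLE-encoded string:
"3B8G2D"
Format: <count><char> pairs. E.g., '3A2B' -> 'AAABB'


Expanding each <count><char> pair:
  3B -> 'BBB'
  8G -> 'GGGGGGGG'
  2D -> 'DD'

Decoded = BBBGGGGGGGGDD


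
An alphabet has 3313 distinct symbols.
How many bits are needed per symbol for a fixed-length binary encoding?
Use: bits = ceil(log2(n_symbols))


log2(3313) = 11.6939
Bracket: 2^11 = 2048 < 3313 <= 2^12 = 4096
So ceil(log2(3313)) = 12

bits = ceil(log2(3313)) = ceil(11.6939) = 12 bits


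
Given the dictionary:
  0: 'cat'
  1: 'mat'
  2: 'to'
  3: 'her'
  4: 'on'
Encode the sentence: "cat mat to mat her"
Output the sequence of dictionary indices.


Look up each word in the dictionary:
  'cat' -> 0
  'mat' -> 1
  'to' -> 2
  'mat' -> 1
  'her' -> 3

Encoded: [0, 1, 2, 1, 3]


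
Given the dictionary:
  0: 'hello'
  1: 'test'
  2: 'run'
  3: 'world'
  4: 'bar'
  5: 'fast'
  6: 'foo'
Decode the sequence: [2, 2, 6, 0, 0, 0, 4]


Look up each index in the dictionary:
  2 -> 'run'
  2 -> 'run'
  6 -> 'foo'
  0 -> 'hello'
  0 -> 'hello'
  0 -> 'hello'
  4 -> 'bar'

Decoded: "run run foo hello hello hello bar"
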